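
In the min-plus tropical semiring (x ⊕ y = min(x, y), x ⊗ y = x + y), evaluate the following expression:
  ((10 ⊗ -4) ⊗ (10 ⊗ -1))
((10 ⊗ -4) ⊗ (10 ⊗ -1)) = 15

Expand innermost to outermost. Recall ⊕ takes the minimum of its arguments and ⊗ takes their sum. Working out the expression ((10 ⊗ -4) ⊗ (10 ⊗ -1)) gives 15.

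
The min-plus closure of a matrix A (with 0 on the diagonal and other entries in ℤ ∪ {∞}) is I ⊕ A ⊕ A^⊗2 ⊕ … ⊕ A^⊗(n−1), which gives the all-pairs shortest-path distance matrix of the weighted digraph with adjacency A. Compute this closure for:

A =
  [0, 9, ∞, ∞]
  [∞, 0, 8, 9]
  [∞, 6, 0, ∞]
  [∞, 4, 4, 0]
Closure =
  [0, 9, 17, 18]
  [∞, 0, 8, 9]
  [∞, 6, 0, 15]
  [∞, 4, 4, 0]

This is the Floyd-Warshall all-pairs shortest-path computation. For each intermediate vertex k = 0, 1, …, 3, update dist[i][j] ← min(dist[i][j], dist[i][k] + dist[k][j]). The final matrix gives, for each (i, j), the minimum total weight of any directed path from i to j (possibly empty when i = j).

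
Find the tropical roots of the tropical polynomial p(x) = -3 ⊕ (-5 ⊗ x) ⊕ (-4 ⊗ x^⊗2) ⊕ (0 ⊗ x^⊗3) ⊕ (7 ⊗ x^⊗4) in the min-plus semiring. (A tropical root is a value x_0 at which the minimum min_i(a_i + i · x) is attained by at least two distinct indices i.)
Roots: {-7, -4, -1, 2}

Each tropical root is a break point of the lower envelope of the lines y = a_i + i · x (there are 5 lines, with slopes 0, 1, ..., 4). Only the lines that attain the minimum somewhere contribute to roots; other lines are dominated. Here the surviving (envelope) indices are i = 4, i = 3, i = 2, i = 1, i = 0.
Intersections between consecutive envelope lines give the roots: for adjacent envelope indices i < j the intersection is x = (a_i − a_j) / (j − i). Reading off the sorted break points: {-7, -4, -1, 2}.
Verification: at each break x_0, at least two indices attain the minimum of min_i(a_i + i · x_0).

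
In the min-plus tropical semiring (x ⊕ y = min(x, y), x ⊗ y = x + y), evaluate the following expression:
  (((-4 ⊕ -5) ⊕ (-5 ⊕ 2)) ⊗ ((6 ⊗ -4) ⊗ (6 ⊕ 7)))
(((-4 ⊕ -5) ⊕ (-5 ⊕ 2)) ⊗ ((6 ⊗ -4) ⊗ (6 ⊕ 7))) = 3

Expand innermost to outermost. Recall ⊕ takes the minimum of its arguments and ⊗ takes their sum. Working out the expression (((-4 ⊕ -5) ⊕ (-5 ⊕ 2)) ⊗ ((6 ⊗ -4) ⊗ (6 ⊕ 7))) gives 3.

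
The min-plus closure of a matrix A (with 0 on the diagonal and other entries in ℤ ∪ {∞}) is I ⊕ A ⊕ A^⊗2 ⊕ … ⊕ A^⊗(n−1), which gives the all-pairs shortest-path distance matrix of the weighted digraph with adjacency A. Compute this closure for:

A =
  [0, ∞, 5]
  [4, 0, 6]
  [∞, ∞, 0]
Closure =
  [0, ∞, 5]
  [4, 0, 6]
  [∞, ∞, 0]

This is the Floyd-Warshall all-pairs shortest-path computation. For each intermediate vertex k = 0, 1, …, 2, update dist[i][j] ← min(dist[i][j], dist[i][k] + dist[k][j]). The final matrix gives, for each (i, j), the minimum total weight of any directed path from i to j (possibly empty when i = j).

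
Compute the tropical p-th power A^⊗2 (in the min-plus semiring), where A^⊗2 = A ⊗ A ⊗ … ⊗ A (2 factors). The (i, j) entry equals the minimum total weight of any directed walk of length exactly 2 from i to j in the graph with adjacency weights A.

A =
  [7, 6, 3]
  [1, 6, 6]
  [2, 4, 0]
A^⊗2 =
  [5, 7, 3]
  [7, 7, 4]
  [2, 4, 0]

Each entry (A^⊗2)_ij equals the minimum over all length-2 walks i = v_0 → v_1 → … → v_2 = j of Σ_t A[v_t][v_{t+1}]. For example, for (i, j) = (0, 2) we minimise over 3 possible intermediate vertex sequences; the minimum is 3, attained along the walk 0 → 2 → 2.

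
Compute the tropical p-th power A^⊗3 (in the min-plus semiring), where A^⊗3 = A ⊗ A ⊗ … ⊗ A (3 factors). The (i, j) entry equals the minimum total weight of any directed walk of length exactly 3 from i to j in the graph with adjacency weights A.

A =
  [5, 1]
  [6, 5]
A^⊗3 =
  [12, 8]
  [13, 12]

Each entry (A^⊗3)_ij equals the minimum over all length-3 walks i = v_0 → v_1 → … → v_3 = j of Σ_t A[v_t][v_{t+1}]. For example, for (i, j) = (0, 1) we minimise over 4 possible intermediate vertex sequences; the minimum is 8, attained along the walk 0 → 1 → 0 → 1.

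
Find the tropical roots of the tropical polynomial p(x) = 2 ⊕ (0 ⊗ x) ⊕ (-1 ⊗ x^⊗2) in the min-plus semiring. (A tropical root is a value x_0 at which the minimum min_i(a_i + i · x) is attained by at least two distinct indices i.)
Roots: {1, 2}

Each tropical root is a break point of the lower envelope of the lines y = a_i + i · x (there are 3 lines, with slopes 0, 1, ..., 2). Only the lines that attain the minimum somewhere contribute to roots; other lines are dominated. Here the surviving (envelope) indices are i = 2, i = 1, i = 0.
Intersections between consecutive envelope lines give the roots: for adjacent envelope indices i < j the intersection is x = (a_i − a_j) / (j − i). Reading off the sorted break points: {1, 2}.
Verification: at each break x_0, at least two indices attain the minimum of min_i(a_i + i · x_0).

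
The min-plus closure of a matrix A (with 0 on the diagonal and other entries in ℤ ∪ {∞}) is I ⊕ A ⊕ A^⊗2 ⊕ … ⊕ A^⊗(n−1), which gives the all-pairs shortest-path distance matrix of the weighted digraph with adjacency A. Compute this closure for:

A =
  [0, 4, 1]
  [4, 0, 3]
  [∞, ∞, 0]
Closure =
  [0, 4, 1]
  [4, 0, 3]
  [∞, ∞, 0]

This is the Floyd-Warshall all-pairs shortest-path computation. For each intermediate vertex k = 0, 1, …, 2, update dist[i][j] ← min(dist[i][j], dist[i][k] + dist[k][j]). The final matrix gives, for each (i, j), the minimum total weight of any directed path from i to j (possibly empty when i = j).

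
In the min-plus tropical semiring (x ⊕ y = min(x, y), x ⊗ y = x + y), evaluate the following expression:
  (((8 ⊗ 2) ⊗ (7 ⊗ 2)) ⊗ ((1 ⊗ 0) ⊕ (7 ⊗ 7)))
(((8 ⊗ 2) ⊗ (7 ⊗ 2)) ⊗ ((1 ⊗ 0) ⊕ (7 ⊗ 7))) = 20

Expand innermost to outermost. Recall ⊕ takes the minimum of its arguments and ⊗ takes their sum. Working out the expression (((8 ⊗ 2) ⊗ (7 ⊗ 2)) ⊗ ((1 ⊗ 0) ⊕ (7 ⊗ 7))) gives 20.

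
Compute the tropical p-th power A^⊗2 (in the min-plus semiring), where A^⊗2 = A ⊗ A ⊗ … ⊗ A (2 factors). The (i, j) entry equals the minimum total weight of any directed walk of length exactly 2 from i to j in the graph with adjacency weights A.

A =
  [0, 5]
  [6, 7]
A^⊗2 =
  [0, 5]
  [6, 11]

Each entry (A^⊗2)_ij equals the minimum over all length-2 walks i = v_0 → v_1 → … → v_2 = j of Σ_t A[v_t][v_{t+1}]. For example, for (i, j) = (0, 1) we minimise over 2 possible intermediate vertex sequences; the minimum is 5, attained along the walk 0 → 0 → 1.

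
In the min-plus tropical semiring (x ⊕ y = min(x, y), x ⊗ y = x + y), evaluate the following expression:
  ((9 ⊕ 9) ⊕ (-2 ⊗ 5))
((9 ⊕ 9) ⊕ (-2 ⊗ 5)) = 3

Expand innermost to outermost. Recall ⊕ takes the minimum of its arguments and ⊗ takes their sum. Working out the expression ((9 ⊕ 9) ⊕ (-2 ⊗ 5)) gives 3.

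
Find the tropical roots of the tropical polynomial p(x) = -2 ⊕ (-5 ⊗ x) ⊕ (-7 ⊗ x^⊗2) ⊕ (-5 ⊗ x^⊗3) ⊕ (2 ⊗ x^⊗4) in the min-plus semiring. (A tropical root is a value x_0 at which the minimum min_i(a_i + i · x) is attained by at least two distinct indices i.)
Roots: {-7, -2, 2, 3}

Each tropical root is a break point of the lower envelope of the lines y = a_i + i · x (there are 5 lines, with slopes 0, 1, ..., 4). Only the lines that attain the minimum somewhere contribute to roots; other lines are dominated. Here the surviving (envelope) indices are i = 4, i = 3, i = 2, i = 1, i = 0.
Intersections between consecutive envelope lines give the roots: for adjacent envelope indices i < j the intersection is x = (a_i − a_j) / (j − i). Reading off the sorted break points: {-7, -2, 2, 3}.
Verification: at each break x_0, at least two indices attain the minimum of min_i(a_i + i · x_0).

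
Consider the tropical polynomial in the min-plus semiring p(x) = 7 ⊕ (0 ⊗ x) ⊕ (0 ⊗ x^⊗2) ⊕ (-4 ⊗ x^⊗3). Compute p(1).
p(1) = -1

A tropical monomial a ⊗ x^⊗i evaluates to a + i · x. Evaluating each term at x = 1:
  Term 0 contributes 7 + 0 · 1 = 7
  Term 1 contributes 0 + 1 · 1 = 1
  Term 2 contributes 0 + 2 · 1 = 2
  Term 3 contributes -4 + 3 · 1 = -1
p(1) = ⊕ of these = min[7, 1, 2, -1] = -1.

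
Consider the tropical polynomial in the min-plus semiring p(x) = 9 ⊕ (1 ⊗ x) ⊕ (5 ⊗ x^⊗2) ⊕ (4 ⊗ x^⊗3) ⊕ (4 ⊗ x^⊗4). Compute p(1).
p(1) = 2

A tropical monomial a ⊗ x^⊗i evaluates to a + i · x. Evaluating each term at x = 1:
  Term 0 contributes 9 + 0 · 1 = 9
  Term 1 contributes 1 + 1 · 1 = 2
  Term 2 contributes 5 + 2 · 1 = 7
  Term 3 contributes 4 + 3 · 1 = 7
  Term 4 contributes 4 + 4 · 1 = 8
p(1) = ⊕ of these = min[9, 2, 7, 7, 8] = 2.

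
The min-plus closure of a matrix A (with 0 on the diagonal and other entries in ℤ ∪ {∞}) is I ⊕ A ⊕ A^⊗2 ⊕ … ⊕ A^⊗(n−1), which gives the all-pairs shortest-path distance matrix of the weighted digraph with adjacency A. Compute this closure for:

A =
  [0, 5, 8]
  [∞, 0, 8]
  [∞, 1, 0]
Closure =
  [0, 5, 8]
  [∞, 0, 8]
  [∞, 1, 0]

This is the Floyd-Warshall all-pairs shortest-path computation. For each intermediate vertex k = 0, 1, …, 2, update dist[i][j] ← min(dist[i][j], dist[i][k] + dist[k][j]). The final matrix gives, for each (i, j), the minimum total weight of any directed path from i to j (possibly empty when i = j).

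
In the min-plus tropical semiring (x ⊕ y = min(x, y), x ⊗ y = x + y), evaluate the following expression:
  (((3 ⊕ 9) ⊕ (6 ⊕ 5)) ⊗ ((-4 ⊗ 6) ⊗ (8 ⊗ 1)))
(((3 ⊕ 9) ⊕ (6 ⊕ 5)) ⊗ ((-4 ⊗ 6) ⊗ (8 ⊗ 1))) = 14

Expand innermost to outermost. Recall ⊕ takes the minimum of its arguments and ⊗ takes their sum. Working out the expression (((3 ⊕ 9) ⊕ (6 ⊕ 5)) ⊗ ((-4 ⊗ 6) ⊗ (8 ⊗ 1))) gives 14.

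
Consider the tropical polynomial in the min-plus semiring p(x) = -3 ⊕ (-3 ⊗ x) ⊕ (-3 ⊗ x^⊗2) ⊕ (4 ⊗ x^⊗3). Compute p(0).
p(0) = -3

A tropical monomial a ⊗ x^⊗i evaluates to a + i · x. Evaluating each term at x = 0:
  Term 0 contributes -3 + 0 · 0 = -3
  Term 1 contributes -3 + 1 · 0 = -3
  Term 2 contributes -3 + 2 · 0 = -3
  Term 3 contributes 4 + 3 · 0 = 4
p(0) = ⊕ of these = min[-3, -3, -3, 4] = -3.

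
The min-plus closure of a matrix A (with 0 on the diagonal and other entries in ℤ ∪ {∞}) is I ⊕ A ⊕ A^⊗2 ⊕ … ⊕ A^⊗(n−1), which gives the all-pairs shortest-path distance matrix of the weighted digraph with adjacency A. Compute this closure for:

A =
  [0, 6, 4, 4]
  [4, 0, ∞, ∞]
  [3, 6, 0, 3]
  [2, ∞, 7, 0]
Closure =
  [0, 6, 4, 4]
  [4, 0, 8, 8]
  [3, 6, 0, 3]
  [2, 8, 6, 0]

This is the Floyd-Warshall all-pairs shortest-path computation. For each intermediate vertex k = 0, 1, …, 3, update dist[i][j] ← min(dist[i][j], dist[i][k] + dist[k][j]). The final matrix gives, for each (i, j), the minimum total weight of any directed path from i to j (possibly empty when i = j).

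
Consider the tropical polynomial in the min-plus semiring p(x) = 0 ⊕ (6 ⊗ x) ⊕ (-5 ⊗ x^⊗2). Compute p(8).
p(8) = 0

A tropical monomial a ⊗ x^⊗i evaluates to a + i · x. Evaluating each term at x = 8:
  Term 0 contributes 0 + 0 · 8 = 0
  Term 1 contributes 6 + 1 · 8 = 14
  Term 2 contributes -5 + 2 · 8 = 11
p(8) = ⊕ of these = min[0, 14, 11] = 0.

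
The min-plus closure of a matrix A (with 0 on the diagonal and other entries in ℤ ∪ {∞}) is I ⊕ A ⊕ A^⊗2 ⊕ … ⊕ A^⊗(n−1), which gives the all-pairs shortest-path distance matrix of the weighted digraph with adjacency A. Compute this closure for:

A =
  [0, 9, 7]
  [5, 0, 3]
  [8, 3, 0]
Closure =
  [0, 9, 7]
  [5, 0, 3]
  [8, 3, 0]

This is the Floyd-Warshall all-pairs shortest-path computation. For each intermediate vertex k = 0, 1, …, 2, update dist[i][j] ← min(dist[i][j], dist[i][k] + dist[k][j]). The final matrix gives, for each (i, j), the minimum total weight of any directed path from i to j (possibly empty when i = j).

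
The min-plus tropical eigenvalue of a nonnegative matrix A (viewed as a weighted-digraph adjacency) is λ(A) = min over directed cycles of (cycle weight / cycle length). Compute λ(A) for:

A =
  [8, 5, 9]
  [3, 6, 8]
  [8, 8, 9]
λ(A) = 4

Enumerate directed cycles and compute their means (weight / length). Sample:
  cycle 0 → 0: weight = 8, length = 1, mean = 8/1 ≈ 8.000
  cycle 1 → 1: weight = 6, length = 1, mean = 6/1 ≈ 6.000
  cycle 2 → 2: weight = 9, length = 1, mean = 9/1 ≈ 9.000
  cycle 0 → 1 → 0: weight = 8, length = 2, mean = 8/2 ≈ 4.000
  cycle 0 → 2 → 0: weight = 17, length = 2, mean = 17/2 ≈ 8.500
  cycle 1 → 0 → 1: weight = 8, length = 2, mean = 8/2 ≈ 4.000
Minimum mean = 4.000, attained e.g. along the cycle 0 → 1 → 0 with weight 8 and length 2. So λ(A) = 8/2 = 4.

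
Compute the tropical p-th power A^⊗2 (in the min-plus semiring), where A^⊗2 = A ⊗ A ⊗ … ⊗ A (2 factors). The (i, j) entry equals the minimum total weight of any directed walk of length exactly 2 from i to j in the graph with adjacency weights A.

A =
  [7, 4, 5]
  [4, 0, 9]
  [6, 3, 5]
A^⊗2 =
  [8, 4, 10]
  [4, 0, 9]
  [7, 3, 10]

Each entry (A^⊗2)_ij equals the minimum over all length-2 walks i = v_0 → v_1 → … → v_2 = j of Σ_t A[v_t][v_{t+1}]. For example, for (i, j) = (0, 2) we minimise over 3 possible intermediate vertex sequences; the minimum is 10, attained along the walk 0 → 2 → 2.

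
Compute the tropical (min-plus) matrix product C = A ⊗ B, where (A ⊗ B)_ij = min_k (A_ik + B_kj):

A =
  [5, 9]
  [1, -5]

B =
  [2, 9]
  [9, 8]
A ⊗ B =
  [7, 14]
  [3, 3]

Apply the min-plus product entry-by-entry:
  C[0][0] = min over k of (A[0][0] + B[0][0] = 5 + 2 = 7, A[0][1] + B[1][0] = 9 + 9 = 18) = 7 (attained at k = 0)
  C[0][1] = min over k of (A[0][0] + B[0][1] = 5 + 9 = 14, A[0][1] + B[1][1] = 9 + 8 = 17) = 14 (attained at k = 0)
  C[1][0] = min over k of (A[1][0] + B[0][0] = 1 + 2 = 3, A[1][1] + B[1][0] = -5 + 9 = 4) = 3 (attained at k = 0)
  C[1][1] = min over k of (A[1][0] + B[0][1] = 1 + 9 = 10, A[1][1] + B[1][1] = -5 + 8 = 3) = 3 (attained at k = 1)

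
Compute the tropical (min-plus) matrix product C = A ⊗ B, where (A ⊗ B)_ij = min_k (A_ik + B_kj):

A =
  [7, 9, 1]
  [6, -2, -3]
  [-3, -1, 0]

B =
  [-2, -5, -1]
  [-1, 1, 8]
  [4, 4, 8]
A ⊗ B =
  [5, 2, 6]
  [-3, -1, 5]
  [-5, -8, -4]

Apply the min-plus product entry-by-entry:
  C[0][0] = min over k of (A[0][0] + B[0][0] = 7 + -2 = 5, A[0][1] + B[1][0] = 9 + -1 = 8, A[0][2] + B[2][0] = 1 + 4 = 5) = 5 (attained at k = 0)
  C[0][1] = min over k of (A[0][0] + B[0][1] = 7 + -5 = 2, A[0][1] + B[1][1] = 9 + 1 = 10, A[0][2] + B[2][1] = 1 + 4 = 5) = 2 (attained at k = 0)
  C[0][2] = min over k of (A[0][0] + B[0][2] = 7 + -1 = 6, A[0][1] + B[1][2] = 9 + 8 = 17, A[0][2] + B[2][2] = 1 + 8 = 9) = 6 (attained at k = 0)
  C[1][0] = min over k of (A[1][0] + B[0][0] = 6 + -2 = 4, A[1][1] + B[1][0] = -2 + -1 = -3, A[1][2] + B[2][0] = -3 + 4 = 1) = -3 (attained at k = 1)
  C[1][1] = min over k of (A[1][0] + B[0][1] = 6 + -5 = 1, A[1][1] + B[1][1] = -2 + 1 = -1, A[1][2] + B[2][1] = -3 + 4 = 1) = -1 (attained at k = 1)
  C[1][2] = min over k of (A[1][0] + B[0][2] = 6 + -1 = 5, A[1][1] + B[1][2] = -2 + 8 = 6, A[1][2] + B[2][2] = -3 + 8 = 5) = 5 (attained at k = 0)
  C[2][0] = min over k of (A[2][0] + B[0][0] = -3 + -2 = -5, A[2][1] + B[1][0] = -1 + -1 = -2, A[2][2] + B[2][0] = 0 + 4 = 4) = -5 (attained at k = 0)
  C[2][1] = min over k of (A[2][0] + B[0][1] = -3 + -5 = -8, A[2][1] + B[1][1] = -1 + 1 = 0, A[2][2] + B[2][1] = 0 + 4 = 4) = -8 (attained at k = 0)
  C[2][2] = min over k of (A[2][0] + B[0][2] = -3 + -1 = -4, A[2][1] + B[1][2] = -1 + 8 = 7, A[2][2] + B[2][2] = 0 + 8 = 8) = -4 (attained at k = 0)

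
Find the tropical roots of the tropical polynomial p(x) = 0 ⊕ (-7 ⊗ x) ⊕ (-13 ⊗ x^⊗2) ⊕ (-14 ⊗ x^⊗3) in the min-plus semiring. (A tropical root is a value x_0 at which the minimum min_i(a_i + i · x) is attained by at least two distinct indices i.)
Roots: {1, 6, 7}

Each tropical root is a break point of the lower envelope of the lines y = a_i + i · x (there are 4 lines, with slopes 0, 1, ..., 3). Only the lines that attain the minimum somewhere contribute to roots; other lines are dominated. Here the surviving (envelope) indices are i = 3, i = 2, i = 1, i = 0.
Intersections between consecutive envelope lines give the roots: for adjacent envelope indices i < j the intersection is x = (a_i − a_j) / (j − i). Reading off the sorted break points: {1, 6, 7}.
Verification: at each break x_0, at least two indices attain the minimum of min_i(a_i + i · x_0).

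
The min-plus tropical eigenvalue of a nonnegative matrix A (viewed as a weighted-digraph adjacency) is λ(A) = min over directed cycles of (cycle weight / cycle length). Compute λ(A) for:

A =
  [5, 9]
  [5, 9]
λ(A) = 5

Enumerate directed cycles and compute their means (weight / length). Sample:
  cycle 0 → 0: weight = 5, length = 1, mean = 5/1 ≈ 5.000
  cycle 1 → 1: weight = 9, length = 1, mean = 9/1 ≈ 9.000
  cycle 0 → 1 → 0: weight = 14, length = 2, mean = 14/2 ≈ 7.000
  cycle 1 → 0 → 1: weight = 14, length = 2, mean = 14/2 ≈ 7.000
Minimum mean = 5.000, attained e.g. along the cycle 0 → 0 with weight 5 and length 1. So λ(A) = 5/1 = 5.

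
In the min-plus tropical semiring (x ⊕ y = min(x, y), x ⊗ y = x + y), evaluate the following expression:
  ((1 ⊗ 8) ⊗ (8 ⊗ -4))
((1 ⊗ 8) ⊗ (8 ⊗ -4)) = 13

Expand innermost to outermost. Recall ⊕ takes the minimum of its arguments and ⊗ takes their sum. Working out the expression ((1 ⊗ 8) ⊗ (8 ⊗ -4)) gives 13.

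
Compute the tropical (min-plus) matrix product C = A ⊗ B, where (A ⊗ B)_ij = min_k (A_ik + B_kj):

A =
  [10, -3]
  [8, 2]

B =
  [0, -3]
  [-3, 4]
A ⊗ B =
  [-6, 1]
  [-1, 5]

Apply the min-plus product entry-by-entry:
  C[0][0] = min over k of (A[0][0] + B[0][0] = 10 + 0 = 10, A[0][1] + B[1][0] = -3 + -3 = -6) = -6 (attained at k = 1)
  C[0][1] = min over k of (A[0][0] + B[0][1] = 10 + -3 = 7, A[0][1] + B[1][1] = -3 + 4 = 1) = 1 (attained at k = 1)
  C[1][0] = min over k of (A[1][0] + B[0][0] = 8 + 0 = 8, A[1][1] + B[1][0] = 2 + -3 = -1) = -1 (attained at k = 1)
  C[1][1] = min over k of (A[1][0] + B[0][1] = 8 + -3 = 5, A[1][1] + B[1][1] = 2 + 4 = 6) = 5 (attained at k = 0)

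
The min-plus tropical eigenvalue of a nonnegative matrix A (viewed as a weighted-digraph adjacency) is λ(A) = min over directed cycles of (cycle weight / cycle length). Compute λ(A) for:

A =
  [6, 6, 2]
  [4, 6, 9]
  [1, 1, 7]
λ(A) = 3/2

Enumerate directed cycles and compute their means (weight / length). Sample:
  cycle 0 → 0: weight = 6, length = 1, mean = 6/1 ≈ 6.000
  cycle 1 → 1: weight = 6, length = 1, mean = 6/1 ≈ 6.000
  cycle 2 → 2: weight = 7, length = 1, mean = 7/1 ≈ 7.000
  cycle 0 → 1 → 0: weight = 10, length = 2, mean = 10/2 ≈ 5.000
  cycle 0 → 2 → 0: weight = 3, length = 2, mean = 3/2 ≈ 1.500
  cycle 1 → 0 → 1: weight = 10, length = 2, mean = 10/2 ≈ 5.000
Minimum mean = 1.500, attained e.g. along the cycle 0 → 2 → 0 with weight 3 and length 2. So λ(A) = 3/2 = 3/2.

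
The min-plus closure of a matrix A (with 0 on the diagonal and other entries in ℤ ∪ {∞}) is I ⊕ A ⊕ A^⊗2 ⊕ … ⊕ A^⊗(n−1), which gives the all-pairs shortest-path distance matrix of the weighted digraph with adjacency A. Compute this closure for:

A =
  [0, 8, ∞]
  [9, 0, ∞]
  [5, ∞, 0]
Closure =
  [0, 8, ∞]
  [9, 0, ∞]
  [5, 13, 0]

This is the Floyd-Warshall all-pairs shortest-path computation. For each intermediate vertex k = 0, 1, …, 2, update dist[i][j] ← min(dist[i][j], dist[i][k] + dist[k][j]). The final matrix gives, for each (i, j), the minimum total weight of any directed path from i to j (possibly empty when i = j).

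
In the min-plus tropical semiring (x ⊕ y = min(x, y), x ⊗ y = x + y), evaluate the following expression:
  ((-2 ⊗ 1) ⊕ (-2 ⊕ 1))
((-2 ⊗ 1) ⊕ (-2 ⊕ 1)) = -2

Expand innermost to outermost. Recall ⊕ takes the minimum of its arguments and ⊗ takes their sum. Working out the expression ((-2 ⊗ 1) ⊕ (-2 ⊕ 1)) gives -2.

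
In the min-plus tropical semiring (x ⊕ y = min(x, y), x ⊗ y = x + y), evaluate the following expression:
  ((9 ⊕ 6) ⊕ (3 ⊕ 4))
((9 ⊕ 6) ⊕ (3 ⊕ 4)) = 3

Expand innermost to outermost. Recall ⊕ takes the minimum of its arguments and ⊗ takes their sum. Working out the expression ((9 ⊕ 6) ⊕ (3 ⊕ 4)) gives 3.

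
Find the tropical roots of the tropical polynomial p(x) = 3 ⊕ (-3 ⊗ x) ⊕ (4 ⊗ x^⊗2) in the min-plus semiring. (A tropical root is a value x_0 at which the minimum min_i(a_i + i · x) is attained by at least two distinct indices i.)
Roots: {-7, 6}

Each tropical root is a break point of the lower envelope of the lines y = a_i + i · x (there are 3 lines, with slopes 0, 1, ..., 2). Only the lines that attain the minimum somewhere contribute to roots; other lines are dominated. Here the surviving (envelope) indices are i = 2, i = 1, i = 0.
Intersections between consecutive envelope lines give the roots: for adjacent envelope indices i < j the intersection is x = (a_i − a_j) / (j − i). Reading off the sorted break points: {-7, 6}.
Verification: at each break x_0, at least two indices attain the minimum of min_i(a_i + i · x_0).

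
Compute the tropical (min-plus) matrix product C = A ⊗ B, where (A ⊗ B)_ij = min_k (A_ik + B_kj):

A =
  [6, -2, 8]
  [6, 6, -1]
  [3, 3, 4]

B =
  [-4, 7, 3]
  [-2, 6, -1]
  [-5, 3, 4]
A ⊗ B =
  [-4, 4, -3]
  [-6, 2, 3]
  [-1, 7, 2]

Apply the min-plus product entry-by-entry:
  C[0][0] = min over k of (A[0][0] + B[0][0] = 6 + -4 = 2, A[0][1] + B[1][0] = -2 + -2 = -4, A[0][2] + B[2][0] = 8 + -5 = 3) = -4 (attained at k = 1)
  C[0][1] = min over k of (A[0][0] + B[0][1] = 6 + 7 = 13, A[0][1] + B[1][1] = -2 + 6 = 4, A[0][2] + B[2][1] = 8 + 3 = 11) = 4 (attained at k = 1)
  C[0][2] = min over k of (A[0][0] + B[0][2] = 6 + 3 = 9, A[0][1] + B[1][2] = -2 + -1 = -3, A[0][2] + B[2][2] = 8 + 4 = 12) = -3 (attained at k = 1)
  C[1][0] = min over k of (A[1][0] + B[0][0] = 6 + -4 = 2, A[1][1] + B[1][0] = 6 + -2 = 4, A[1][2] + B[2][0] = -1 + -5 = -6) = -6 (attained at k = 2)
  C[1][1] = min over k of (A[1][0] + B[0][1] = 6 + 7 = 13, A[1][1] + B[1][1] = 6 + 6 = 12, A[1][2] + B[2][1] = -1 + 3 = 2) = 2 (attained at k = 2)
  C[1][2] = min over k of (A[1][0] + B[0][2] = 6 + 3 = 9, A[1][1] + B[1][2] = 6 + -1 = 5, A[1][2] + B[2][2] = -1 + 4 = 3) = 3 (attained at k = 2)
  C[2][0] = min over k of (A[2][0] + B[0][0] = 3 + -4 = -1, A[2][1] + B[1][0] = 3 + -2 = 1, A[2][2] + B[2][0] = 4 + -5 = -1) = -1 (attained at k = 0)
  C[2][1] = min over k of (A[2][0] + B[0][1] = 3 + 7 = 10, A[2][1] + B[1][1] = 3 + 6 = 9, A[2][2] + B[2][1] = 4 + 3 = 7) = 7 (attained at k = 2)
  C[2][2] = min over k of (A[2][0] + B[0][2] = 3 + 3 = 6, A[2][1] + B[1][2] = 3 + -1 = 2, A[2][2] + B[2][2] = 4 + 4 = 8) = 2 (attained at k = 1)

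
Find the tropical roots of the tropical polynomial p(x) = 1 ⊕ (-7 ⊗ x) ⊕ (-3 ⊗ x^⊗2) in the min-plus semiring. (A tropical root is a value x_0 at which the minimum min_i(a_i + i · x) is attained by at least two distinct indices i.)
Roots: {-4, 8}

Each tropical root is a break point of the lower envelope of the lines y = a_i + i · x (there are 3 lines, with slopes 0, 1, ..., 2). Only the lines that attain the minimum somewhere contribute to roots; other lines are dominated. Here the surviving (envelope) indices are i = 2, i = 1, i = 0.
Intersections between consecutive envelope lines give the roots: for adjacent envelope indices i < j the intersection is x = (a_i − a_j) / (j − i). Reading off the sorted break points: {-4, 8}.
Verification: at each break x_0, at least two indices attain the minimum of min_i(a_i + i · x_0).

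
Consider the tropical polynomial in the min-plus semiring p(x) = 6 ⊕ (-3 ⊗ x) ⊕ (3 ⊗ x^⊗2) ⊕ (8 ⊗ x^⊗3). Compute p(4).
p(4) = 1

A tropical monomial a ⊗ x^⊗i evaluates to a + i · x. Evaluating each term at x = 4:
  Term 0 contributes 6 + 0 · 4 = 6
  Term 1 contributes -3 + 1 · 4 = 1
  Term 2 contributes 3 + 2 · 4 = 11
  Term 3 contributes 8 + 3 · 4 = 20
p(4) = ⊕ of these = min[6, 1, 11, 20] = 1.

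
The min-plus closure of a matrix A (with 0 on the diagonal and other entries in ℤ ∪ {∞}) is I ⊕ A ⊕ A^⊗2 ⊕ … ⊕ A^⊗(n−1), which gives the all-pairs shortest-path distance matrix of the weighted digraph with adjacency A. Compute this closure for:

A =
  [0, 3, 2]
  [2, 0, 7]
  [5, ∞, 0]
Closure =
  [0, 3, 2]
  [2, 0, 4]
  [5, 8, 0]

This is the Floyd-Warshall all-pairs shortest-path computation. For each intermediate vertex k = 0, 1, …, 2, update dist[i][j] ← min(dist[i][j], dist[i][k] + dist[k][j]). The final matrix gives, for each (i, j), the minimum total weight of any directed path from i to j (possibly empty when i = j).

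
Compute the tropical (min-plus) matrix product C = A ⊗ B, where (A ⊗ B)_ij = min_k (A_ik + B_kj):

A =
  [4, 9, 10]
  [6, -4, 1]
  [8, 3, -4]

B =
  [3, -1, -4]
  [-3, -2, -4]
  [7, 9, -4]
A ⊗ B =
  [6, 3, 0]
  [-7, -6, -8]
  [0, 1, -8]

Apply the min-plus product entry-by-entry:
  C[0][0] = min over k of (A[0][0] + B[0][0] = 4 + 3 = 7, A[0][1] + B[1][0] = 9 + -3 = 6, A[0][2] + B[2][0] = 10 + 7 = 17) = 6 (attained at k = 1)
  C[0][1] = min over k of (A[0][0] + B[0][1] = 4 + -1 = 3, A[0][1] + B[1][1] = 9 + -2 = 7, A[0][2] + B[2][1] = 10 + 9 = 19) = 3 (attained at k = 0)
  C[0][2] = min over k of (A[0][0] + B[0][2] = 4 + -4 = 0, A[0][1] + B[1][2] = 9 + -4 = 5, A[0][2] + B[2][2] = 10 + -4 = 6) = 0 (attained at k = 0)
  C[1][0] = min over k of (A[1][0] + B[0][0] = 6 + 3 = 9, A[1][1] + B[1][0] = -4 + -3 = -7, A[1][2] + B[2][0] = 1 + 7 = 8) = -7 (attained at k = 1)
  C[1][1] = min over k of (A[1][0] + B[0][1] = 6 + -1 = 5, A[1][1] + B[1][1] = -4 + -2 = -6, A[1][2] + B[2][1] = 1 + 9 = 10) = -6 (attained at k = 1)
  C[1][2] = min over k of (A[1][0] + B[0][2] = 6 + -4 = 2, A[1][1] + B[1][2] = -4 + -4 = -8, A[1][2] + B[2][2] = 1 + -4 = -3) = -8 (attained at k = 1)
  C[2][0] = min over k of (A[2][0] + B[0][0] = 8 + 3 = 11, A[2][1] + B[1][0] = 3 + -3 = 0, A[2][2] + B[2][0] = -4 + 7 = 3) = 0 (attained at k = 1)
  C[2][1] = min over k of (A[2][0] + B[0][1] = 8 + -1 = 7, A[2][1] + B[1][1] = 3 + -2 = 1, A[2][2] + B[2][1] = -4 + 9 = 5) = 1 (attained at k = 1)
  C[2][2] = min over k of (A[2][0] + B[0][2] = 8 + -4 = 4, A[2][1] + B[1][2] = 3 + -4 = -1, A[2][2] + B[2][2] = -4 + -4 = -8) = -8 (attained at k = 2)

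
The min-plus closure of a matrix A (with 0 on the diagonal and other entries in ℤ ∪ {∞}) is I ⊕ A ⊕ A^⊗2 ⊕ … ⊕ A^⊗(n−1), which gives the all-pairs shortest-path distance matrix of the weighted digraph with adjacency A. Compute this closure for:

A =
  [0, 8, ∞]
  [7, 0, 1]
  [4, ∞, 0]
Closure =
  [0, 8, 9]
  [5, 0, 1]
  [4, 12, 0]

This is the Floyd-Warshall all-pairs shortest-path computation. For each intermediate vertex k = 0, 1, …, 2, update dist[i][j] ← min(dist[i][j], dist[i][k] + dist[k][j]). The final matrix gives, for each (i, j), the minimum total weight of any directed path from i to j (possibly empty when i = j).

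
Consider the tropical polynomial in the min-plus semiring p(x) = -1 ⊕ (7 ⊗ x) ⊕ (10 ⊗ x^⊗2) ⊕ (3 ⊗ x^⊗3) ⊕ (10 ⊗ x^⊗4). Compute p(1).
p(1) = -1

A tropical monomial a ⊗ x^⊗i evaluates to a + i · x. Evaluating each term at x = 1:
  Term 0 contributes -1 + 0 · 1 = -1
  Term 1 contributes 7 + 1 · 1 = 8
  Term 2 contributes 10 + 2 · 1 = 12
  Term 3 contributes 3 + 3 · 1 = 6
  Term 4 contributes 10 + 4 · 1 = 14
p(1) = ⊕ of these = min[-1, 8, 12, 6, 14] = -1.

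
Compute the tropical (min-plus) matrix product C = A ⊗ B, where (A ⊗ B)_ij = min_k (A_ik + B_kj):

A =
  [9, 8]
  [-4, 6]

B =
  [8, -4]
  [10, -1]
A ⊗ B =
  [17, 5]
  [4, -8]

Apply the min-plus product entry-by-entry:
  C[0][0] = min over k of (A[0][0] + B[0][0] = 9 + 8 = 17, A[0][1] + B[1][0] = 8 + 10 = 18) = 17 (attained at k = 0)
  C[0][1] = min over k of (A[0][0] + B[0][1] = 9 + -4 = 5, A[0][1] + B[1][1] = 8 + -1 = 7) = 5 (attained at k = 0)
  C[1][0] = min over k of (A[1][0] + B[0][0] = -4 + 8 = 4, A[1][1] + B[1][0] = 6 + 10 = 16) = 4 (attained at k = 0)
  C[1][1] = min over k of (A[1][0] + B[0][1] = -4 + -4 = -8, A[1][1] + B[1][1] = 6 + -1 = 5) = -8 (attained at k = 0)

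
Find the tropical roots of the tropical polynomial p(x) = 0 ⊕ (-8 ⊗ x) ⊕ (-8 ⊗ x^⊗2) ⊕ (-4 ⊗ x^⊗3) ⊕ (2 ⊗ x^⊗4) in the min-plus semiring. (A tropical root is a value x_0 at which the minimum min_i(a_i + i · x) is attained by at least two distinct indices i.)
Roots: {-6, -4, 0, 8}

Each tropical root is a break point of the lower envelope of the lines y = a_i + i · x (there are 5 lines, with slopes 0, 1, ..., 4). Only the lines that attain the minimum somewhere contribute to roots; other lines are dominated. Here the surviving (envelope) indices are i = 4, i = 3, i = 2, i = 1, i = 0.
Intersections between consecutive envelope lines give the roots: for adjacent envelope indices i < j the intersection is x = (a_i − a_j) / (j − i). Reading off the sorted break points: {-6, -4, 0, 8}.
Verification: at each break x_0, at least two indices attain the minimum of min_i(a_i + i · x_0).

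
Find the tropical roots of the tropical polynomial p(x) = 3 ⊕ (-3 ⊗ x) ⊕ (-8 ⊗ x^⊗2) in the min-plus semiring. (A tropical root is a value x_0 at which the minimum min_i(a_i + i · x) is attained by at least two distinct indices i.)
Roots: {5, 6}

Each tropical root is a break point of the lower envelope of the lines y = a_i + i · x (there are 3 lines, with slopes 0, 1, ..., 2). Only the lines that attain the minimum somewhere contribute to roots; other lines are dominated. Here the surviving (envelope) indices are i = 2, i = 1, i = 0.
Intersections between consecutive envelope lines give the roots: for adjacent envelope indices i < j the intersection is x = (a_i − a_j) / (j − i). Reading off the sorted break points: {5, 6}.
Verification: at each break x_0, at least two indices attain the minimum of min_i(a_i + i · x_0).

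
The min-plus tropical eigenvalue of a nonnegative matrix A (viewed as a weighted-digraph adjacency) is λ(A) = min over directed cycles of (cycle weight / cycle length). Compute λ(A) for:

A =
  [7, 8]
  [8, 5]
λ(A) = 5

Enumerate directed cycles and compute their means (weight / length). Sample:
  cycle 0 → 0: weight = 7, length = 1, mean = 7/1 ≈ 7.000
  cycle 1 → 1: weight = 5, length = 1, mean = 5/1 ≈ 5.000
  cycle 0 → 1 → 0: weight = 16, length = 2, mean = 16/2 ≈ 8.000
  cycle 1 → 0 → 1: weight = 16, length = 2, mean = 16/2 ≈ 8.000
Minimum mean = 5.000, attained e.g. along the cycle 1 → 1 with weight 5 and length 1. So λ(A) = 5/1 = 5.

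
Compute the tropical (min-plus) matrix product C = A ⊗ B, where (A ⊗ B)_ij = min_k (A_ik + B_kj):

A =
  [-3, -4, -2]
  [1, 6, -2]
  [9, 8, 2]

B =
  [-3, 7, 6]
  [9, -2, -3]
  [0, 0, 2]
A ⊗ B =
  [-6, -6, -7]
  [-2, -2, 0]
  [2, 2, 4]

Apply the min-plus product entry-by-entry:
  C[0][0] = min over k of (A[0][0] + B[0][0] = -3 + -3 = -6, A[0][1] + B[1][0] = -4 + 9 = 5, A[0][2] + B[2][0] = -2 + 0 = -2) = -6 (attained at k = 0)
  C[0][1] = min over k of (A[0][0] + B[0][1] = -3 + 7 = 4, A[0][1] + B[1][1] = -4 + -2 = -6, A[0][2] + B[2][1] = -2 + 0 = -2) = -6 (attained at k = 1)
  C[0][2] = min over k of (A[0][0] + B[0][2] = -3 + 6 = 3, A[0][1] + B[1][2] = -4 + -3 = -7, A[0][2] + B[2][2] = -2 + 2 = 0) = -7 (attained at k = 1)
  C[1][0] = min over k of (A[1][0] + B[0][0] = 1 + -3 = -2, A[1][1] + B[1][0] = 6 + 9 = 15, A[1][2] + B[2][0] = -2 + 0 = -2) = -2 (attained at k = 0)
  C[1][1] = min over k of (A[1][0] + B[0][1] = 1 + 7 = 8, A[1][1] + B[1][1] = 6 + -2 = 4, A[1][2] + B[2][1] = -2 + 0 = -2) = -2 (attained at k = 2)
  C[1][2] = min over k of (A[1][0] + B[0][2] = 1 + 6 = 7, A[1][1] + B[1][2] = 6 + -3 = 3, A[1][2] + B[2][2] = -2 + 2 = 0) = 0 (attained at k = 2)
  C[2][0] = min over k of (A[2][0] + B[0][0] = 9 + -3 = 6, A[2][1] + B[1][0] = 8 + 9 = 17, A[2][2] + B[2][0] = 2 + 0 = 2) = 2 (attained at k = 2)
  C[2][1] = min over k of (A[2][0] + B[0][1] = 9 + 7 = 16, A[2][1] + B[1][1] = 8 + -2 = 6, A[2][2] + B[2][1] = 2 + 0 = 2) = 2 (attained at k = 2)
  C[2][2] = min over k of (A[2][0] + B[0][2] = 9 + 6 = 15, A[2][1] + B[1][2] = 8 + -3 = 5, A[2][2] + B[2][2] = 2 + 2 = 4) = 4 (attained at k = 2)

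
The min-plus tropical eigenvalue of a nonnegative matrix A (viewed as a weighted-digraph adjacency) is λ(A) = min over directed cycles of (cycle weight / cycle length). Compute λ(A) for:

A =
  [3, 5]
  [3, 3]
λ(A) = 3

Enumerate directed cycles and compute their means (weight / length). Sample:
  cycle 0 → 0: weight = 3, length = 1, mean = 3/1 ≈ 3.000
  cycle 1 → 1: weight = 3, length = 1, mean = 3/1 ≈ 3.000
  cycle 0 → 1 → 0: weight = 8, length = 2, mean = 8/2 ≈ 4.000
  cycle 1 → 0 → 1: weight = 8, length = 2, mean = 8/2 ≈ 4.000
Minimum mean = 3.000, attained e.g. along the cycle 0 → 0 with weight 3 and length 1. So λ(A) = 3/1 = 3.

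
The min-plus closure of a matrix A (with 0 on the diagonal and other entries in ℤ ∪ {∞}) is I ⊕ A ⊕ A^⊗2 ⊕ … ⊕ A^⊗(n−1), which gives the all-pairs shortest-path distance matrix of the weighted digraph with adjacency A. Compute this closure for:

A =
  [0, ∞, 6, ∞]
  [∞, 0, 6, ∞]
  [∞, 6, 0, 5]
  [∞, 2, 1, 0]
Closure =
  [0, 12, 6, 11]
  [∞, 0, 6, 11]
  [∞, 6, 0, 5]
  [∞, 2, 1, 0]

This is the Floyd-Warshall all-pairs shortest-path computation. For each intermediate vertex k = 0, 1, …, 3, update dist[i][j] ← min(dist[i][j], dist[i][k] + dist[k][j]). The final matrix gives, for each (i, j), the minimum total weight of any directed path from i to j (possibly empty when i = j).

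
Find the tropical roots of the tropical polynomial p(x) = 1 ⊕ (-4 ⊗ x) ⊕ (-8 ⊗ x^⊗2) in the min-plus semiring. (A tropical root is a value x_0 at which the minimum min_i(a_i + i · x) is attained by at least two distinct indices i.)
Roots: {4, 5}

Each tropical root is a break point of the lower envelope of the lines y = a_i + i · x (there are 3 lines, with slopes 0, 1, ..., 2). Only the lines that attain the minimum somewhere contribute to roots; other lines are dominated. Here the surviving (envelope) indices are i = 2, i = 1, i = 0.
Intersections between consecutive envelope lines give the roots: for adjacent envelope indices i < j the intersection is x = (a_i − a_j) / (j − i). Reading off the sorted break points: {4, 5}.
Verification: at each break x_0, at least two indices attain the minimum of min_i(a_i + i · x_0).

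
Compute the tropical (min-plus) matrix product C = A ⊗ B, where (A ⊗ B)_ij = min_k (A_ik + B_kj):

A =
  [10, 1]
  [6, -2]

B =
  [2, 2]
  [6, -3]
A ⊗ B =
  [7, -2]
  [4, -5]

Apply the min-plus product entry-by-entry:
  C[0][0] = min over k of (A[0][0] + B[0][0] = 10 + 2 = 12, A[0][1] + B[1][0] = 1 + 6 = 7) = 7 (attained at k = 1)
  C[0][1] = min over k of (A[0][0] + B[0][1] = 10 + 2 = 12, A[0][1] + B[1][1] = 1 + -3 = -2) = -2 (attained at k = 1)
  C[1][0] = min over k of (A[1][0] + B[0][0] = 6 + 2 = 8, A[1][1] + B[1][0] = -2 + 6 = 4) = 4 (attained at k = 1)
  C[1][1] = min over k of (A[1][0] + B[0][1] = 6 + 2 = 8, A[1][1] + B[1][1] = -2 + -3 = -5) = -5 (attained at k = 1)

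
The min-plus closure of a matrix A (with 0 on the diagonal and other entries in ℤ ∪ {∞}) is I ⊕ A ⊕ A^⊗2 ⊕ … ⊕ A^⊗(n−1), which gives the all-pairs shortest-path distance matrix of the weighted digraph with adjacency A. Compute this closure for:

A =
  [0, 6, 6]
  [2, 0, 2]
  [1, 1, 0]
Closure =
  [0, 6, 6]
  [2, 0, 2]
  [1, 1, 0]

This is the Floyd-Warshall all-pairs shortest-path computation. For each intermediate vertex k = 0, 1, …, 2, update dist[i][j] ← min(dist[i][j], dist[i][k] + dist[k][j]). The final matrix gives, for each (i, j), the minimum total weight of any directed path from i to j (possibly empty when i = j).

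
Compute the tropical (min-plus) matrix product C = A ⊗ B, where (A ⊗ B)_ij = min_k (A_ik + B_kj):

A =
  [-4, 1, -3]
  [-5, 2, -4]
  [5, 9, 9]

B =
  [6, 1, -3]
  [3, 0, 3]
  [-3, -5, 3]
A ⊗ B =
  [-6, -8, -7]
  [-7, -9, -8]
  [6, 4, 2]

Apply the min-plus product entry-by-entry:
  C[0][0] = min over k of (A[0][0] + B[0][0] = -4 + 6 = 2, A[0][1] + B[1][0] = 1 + 3 = 4, A[0][2] + B[2][0] = -3 + -3 = -6) = -6 (attained at k = 2)
  C[0][1] = min over k of (A[0][0] + B[0][1] = -4 + 1 = -3, A[0][1] + B[1][1] = 1 + 0 = 1, A[0][2] + B[2][1] = -3 + -5 = -8) = -8 (attained at k = 2)
  C[0][2] = min over k of (A[0][0] + B[0][2] = -4 + -3 = -7, A[0][1] + B[1][2] = 1 + 3 = 4, A[0][2] + B[2][2] = -3 + 3 = 0) = -7 (attained at k = 0)
  C[1][0] = min over k of (A[1][0] + B[0][0] = -5 + 6 = 1, A[1][1] + B[1][0] = 2 + 3 = 5, A[1][2] + B[2][0] = -4 + -3 = -7) = -7 (attained at k = 2)
  C[1][1] = min over k of (A[1][0] + B[0][1] = -5 + 1 = -4, A[1][1] + B[1][1] = 2 + 0 = 2, A[1][2] + B[2][1] = -4 + -5 = -9) = -9 (attained at k = 2)
  C[1][2] = min over k of (A[1][0] + B[0][2] = -5 + -3 = -8, A[1][1] + B[1][2] = 2 + 3 = 5, A[1][2] + B[2][2] = -4 + 3 = -1) = -8 (attained at k = 0)
  C[2][0] = min over k of (A[2][0] + B[0][0] = 5 + 6 = 11, A[2][1] + B[1][0] = 9 + 3 = 12, A[2][2] + B[2][0] = 9 + -3 = 6) = 6 (attained at k = 2)
  C[2][1] = min over k of (A[2][0] + B[0][1] = 5 + 1 = 6, A[2][1] + B[1][1] = 9 + 0 = 9, A[2][2] + B[2][1] = 9 + -5 = 4) = 4 (attained at k = 2)
  C[2][2] = min over k of (A[2][0] + B[0][2] = 5 + -3 = 2, A[2][1] + B[1][2] = 9 + 3 = 12, A[2][2] + B[2][2] = 9 + 3 = 12) = 2 (attained at k = 0)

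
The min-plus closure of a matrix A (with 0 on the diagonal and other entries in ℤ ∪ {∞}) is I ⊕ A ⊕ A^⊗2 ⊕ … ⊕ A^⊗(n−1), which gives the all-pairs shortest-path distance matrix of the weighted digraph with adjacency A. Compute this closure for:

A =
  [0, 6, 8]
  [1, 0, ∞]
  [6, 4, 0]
Closure =
  [0, 6, 8]
  [1, 0, 9]
  [5, 4, 0]

This is the Floyd-Warshall all-pairs shortest-path computation. For each intermediate vertex k = 0, 1, …, 2, update dist[i][j] ← min(dist[i][j], dist[i][k] + dist[k][j]). The final matrix gives, for each (i, j), the minimum total weight of any directed path from i to j (possibly empty when i = j).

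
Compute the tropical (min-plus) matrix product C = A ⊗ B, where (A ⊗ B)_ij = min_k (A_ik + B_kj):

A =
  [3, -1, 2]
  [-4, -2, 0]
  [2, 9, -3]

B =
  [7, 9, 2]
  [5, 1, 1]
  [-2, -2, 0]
A ⊗ B =
  [0, 0, 0]
  [-2, -2, -2]
  [-5, -5, -3]

Apply the min-plus product entry-by-entry:
  C[0][0] = min over k of (A[0][0] + B[0][0] = 3 + 7 = 10, A[0][1] + B[1][0] = -1 + 5 = 4, A[0][2] + B[2][0] = 2 + -2 = 0) = 0 (attained at k = 2)
  C[0][1] = min over k of (A[0][0] + B[0][1] = 3 + 9 = 12, A[0][1] + B[1][1] = -1 + 1 = 0, A[0][2] + B[2][1] = 2 + -2 = 0) = 0 (attained at k = 1)
  C[0][2] = min over k of (A[0][0] + B[0][2] = 3 + 2 = 5, A[0][1] + B[1][2] = -1 + 1 = 0, A[0][2] + B[2][2] = 2 + 0 = 2) = 0 (attained at k = 1)
  C[1][0] = min over k of (A[1][0] + B[0][0] = -4 + 7 = 3, A[1][1] + B[1][0] = -2 + 5 = 3, A[1][2] + B[2][0] = 0 + -2 = -2) = -2 (attained at k = 2)
  C[1][1] = min over k of (A[1][0] + B[0][1] = -4 + 9 = 5, A[1][1] + B[1][1] = -2 + 1 = -1, A[1][2] + B[2][1] = 0 + -2 = -2) = -2 (attained at k = 2)
  C[1][2] = min over k of (A[1][0] + B[0][2] = -4 + 2 = -2, A[1][1] + B[1][2] = -2 + 1 = -1, A[1][2] + B[2][2] = 0 + 0 = 0) = -2 (attained at k = 0)
  C[2][0] = min over k of (A[2][0] + B[0][0] = 2 + 7 = 9, A[2][1] + B[1][0] = 9 + 5 = 14, A[2][2] + B[2][0] = -3 + -2 = -5) = -5 (attained at k = 2)
  C[2][1] = min over k of (A[2][0] + B[0][1] = 2 + 9 = 11, A[2][1] + B[1][1] = 9 + 1 = 10, A[2][2] + B[2][1] = -3 + -2 = -5) = -5 (attained at k = 2)
  C[2][2] = min over k of (A[2][0] + B[0][2] = 2 + 2 = 4, A[2][1] + B[1][2] = 9 + 1 = 10, A[2][2] + B[2][2] = -3 + 0 = -3) = -3 (attained at k = 2)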